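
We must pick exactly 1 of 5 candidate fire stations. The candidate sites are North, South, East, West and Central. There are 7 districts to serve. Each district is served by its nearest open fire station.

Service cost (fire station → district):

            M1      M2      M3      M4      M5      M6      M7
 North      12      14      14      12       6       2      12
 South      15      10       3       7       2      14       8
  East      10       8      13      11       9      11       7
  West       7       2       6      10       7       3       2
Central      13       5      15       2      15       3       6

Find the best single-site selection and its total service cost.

With exactly 1 open, each district uses its cheapest among the chosen.
{West}: M1→West 7, M2→West 2, M3→West 6, M4→West 10, M5→West 7, M6→West 3, M7→West 2. Service cost 37.
{South}: service cost 59
{Central}: service cost 59
Among all 5 size-1 choices, {West} is lowest.

Choose West only; total service cost 37.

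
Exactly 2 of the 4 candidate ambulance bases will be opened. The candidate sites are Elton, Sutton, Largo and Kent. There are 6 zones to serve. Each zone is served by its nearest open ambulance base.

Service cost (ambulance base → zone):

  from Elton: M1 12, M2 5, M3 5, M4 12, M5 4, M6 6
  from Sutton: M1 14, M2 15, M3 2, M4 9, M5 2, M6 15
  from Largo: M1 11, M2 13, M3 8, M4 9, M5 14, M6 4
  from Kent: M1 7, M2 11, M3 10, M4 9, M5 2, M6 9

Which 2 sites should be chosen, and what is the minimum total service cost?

With exactly 2 open, each zone uses its cheapest among the chosen.
{Elton, Kent}: M1→Kent 7, M2→Elton 5, M3→Elton 5, M4→Kent 9, M5→Kent 2, M6→Elton 6. Service cost 34.
{Elton, Sutton}: service cost 36
{Elton, Largo}: service cost 38
Among all 6 size-2 choices, {Elton, Kent} is lowest.

Choose Elton and Kent; total service cost 34.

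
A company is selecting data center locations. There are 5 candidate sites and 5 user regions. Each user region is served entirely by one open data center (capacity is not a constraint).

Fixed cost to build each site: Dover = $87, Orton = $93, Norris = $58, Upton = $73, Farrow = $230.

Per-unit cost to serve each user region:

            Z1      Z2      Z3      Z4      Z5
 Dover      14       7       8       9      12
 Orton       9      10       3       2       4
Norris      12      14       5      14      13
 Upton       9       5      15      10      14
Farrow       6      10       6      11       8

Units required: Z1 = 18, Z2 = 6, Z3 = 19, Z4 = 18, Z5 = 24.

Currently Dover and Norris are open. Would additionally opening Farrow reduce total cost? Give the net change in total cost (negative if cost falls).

No — net change +26 (cost rises by 26).

Current service cost with {Dover, Norris}: 803.
Adding Farrow: each user region re-picks its cheapest; new service cost 599, saving 204.
Extra fixed cost: 230. Net change = 230 − 204 = 26.
(Totals: 948 → 974.)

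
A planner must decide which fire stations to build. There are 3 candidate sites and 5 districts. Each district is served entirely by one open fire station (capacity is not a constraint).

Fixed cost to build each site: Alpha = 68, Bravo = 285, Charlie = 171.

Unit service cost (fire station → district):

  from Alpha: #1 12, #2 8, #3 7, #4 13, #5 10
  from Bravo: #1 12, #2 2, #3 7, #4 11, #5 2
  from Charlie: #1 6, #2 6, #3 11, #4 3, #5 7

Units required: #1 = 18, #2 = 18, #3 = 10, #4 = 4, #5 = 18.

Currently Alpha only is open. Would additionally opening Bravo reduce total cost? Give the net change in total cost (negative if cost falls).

Current service cost with {Alpha}: 662.
Adding Bravo: each district re-picks its cheapest; new service cost 402, saving 260.
Extra fixed cost: 285. Net change = 285 − 260 = 25.
(Totals: 730 → 755.)

No — net change +25 (cost rises by 25).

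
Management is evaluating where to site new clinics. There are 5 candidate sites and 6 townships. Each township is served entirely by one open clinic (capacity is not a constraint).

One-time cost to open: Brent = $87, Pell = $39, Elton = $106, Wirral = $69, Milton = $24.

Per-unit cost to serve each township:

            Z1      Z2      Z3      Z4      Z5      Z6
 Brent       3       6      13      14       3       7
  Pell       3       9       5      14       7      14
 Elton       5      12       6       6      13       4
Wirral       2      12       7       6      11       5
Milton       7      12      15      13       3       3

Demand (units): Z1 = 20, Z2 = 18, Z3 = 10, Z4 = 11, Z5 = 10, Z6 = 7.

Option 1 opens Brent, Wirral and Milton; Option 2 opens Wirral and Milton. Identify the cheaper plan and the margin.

Option 1: {Brent, Wirral, Milton}: Z1→Wirral 2·20=40, Z2→Brent 6·18=108, Z3→Wirral 7·10=70, Z4→Wirral 6·11=66, Z5→Brent 3·10=30, Z6→Milton 3·7=21. Service 335; fixed 180; total 515.
Option 2: {Wirral, Milton}: Z1→Wirral 2·20=40, Z2→Wirral 12·18=216, Z3→Wirral 7·10=70, Z4→Wirral 6·11=66, Z5→Milton 3·10=30, Z6→Milton 3·7=21. Service 443; fixed 93; total 536.
Difference: |515 − 536| = 21.

Option 1 is cheaper by 21.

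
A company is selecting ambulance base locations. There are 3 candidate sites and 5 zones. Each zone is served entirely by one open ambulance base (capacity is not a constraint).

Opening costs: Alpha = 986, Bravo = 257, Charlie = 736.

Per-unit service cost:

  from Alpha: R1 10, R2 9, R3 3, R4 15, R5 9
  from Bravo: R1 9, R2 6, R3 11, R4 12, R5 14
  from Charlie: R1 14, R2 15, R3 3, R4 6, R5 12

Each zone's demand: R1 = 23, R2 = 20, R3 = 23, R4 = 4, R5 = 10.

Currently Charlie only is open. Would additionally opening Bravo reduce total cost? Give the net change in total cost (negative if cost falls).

Yes — net change −38 (cost falls by 38).

Current service cost with {Charlie}: 835.
Adding Bravo: each zone re-picks its cheapest; new service cost 540, saving 295.
Extra fixed cost: 257. Net change = 257 − 295 = -38.
(Totals: 1571 → 1533.)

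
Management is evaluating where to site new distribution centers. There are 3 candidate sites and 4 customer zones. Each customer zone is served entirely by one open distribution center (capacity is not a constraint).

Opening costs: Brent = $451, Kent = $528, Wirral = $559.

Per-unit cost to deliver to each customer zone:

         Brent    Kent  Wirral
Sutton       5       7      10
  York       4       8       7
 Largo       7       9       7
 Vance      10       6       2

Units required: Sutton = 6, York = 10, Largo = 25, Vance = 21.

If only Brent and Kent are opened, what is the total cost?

Total cost: 1350

Each customer zone is assigned to its cheapest site among the open ones.
{Brent, Kent}: Sutton→Brent 5·6=30, York→Brent 4·10=40, Largo→Brent 7·25=175, Vance→Kent 6·21=126. Service 371; fixed 979; total 1350.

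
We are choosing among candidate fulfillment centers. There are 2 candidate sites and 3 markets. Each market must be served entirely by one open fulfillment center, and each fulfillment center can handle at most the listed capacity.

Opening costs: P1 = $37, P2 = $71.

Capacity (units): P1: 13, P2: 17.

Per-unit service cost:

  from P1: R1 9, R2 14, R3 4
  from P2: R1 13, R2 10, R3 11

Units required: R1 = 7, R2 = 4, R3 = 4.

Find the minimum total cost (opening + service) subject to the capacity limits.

Minimum total cost: 227

Open {P1, P2}: R1→P1 9·7=63, R2→P2 10·4=40, R3→P1 4·4=16.
Loads: P1 carries 11/13, P2 carries 4/17. Service 119; fixed 108; total 227.
Next best feasible plan costs 246.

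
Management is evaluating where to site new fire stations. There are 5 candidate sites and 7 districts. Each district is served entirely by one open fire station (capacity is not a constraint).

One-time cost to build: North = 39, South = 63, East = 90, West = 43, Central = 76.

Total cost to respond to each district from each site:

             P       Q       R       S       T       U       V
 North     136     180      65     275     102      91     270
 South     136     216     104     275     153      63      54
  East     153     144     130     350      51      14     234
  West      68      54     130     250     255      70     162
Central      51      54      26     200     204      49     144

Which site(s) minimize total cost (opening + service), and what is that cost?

Open South, East and Central; minimum total cost 679.

For any fixed open set, each district goes to its cheapest open site; total = fixed + service.
{South, East, Central}: P→Central 51, Q→Central 54, R→Central 26, S→Central 200, T→East 51, U→East 14, V→South 54. Service 450; fixed 229; total 679.
{East, Central}: service 540 + fixed 166 = 706
{North, South, Central}: service 536 + fixed 178 = 714
{North, South, East, West, Central}: service 450 + fixed 311 = 761
No other subset beats 679.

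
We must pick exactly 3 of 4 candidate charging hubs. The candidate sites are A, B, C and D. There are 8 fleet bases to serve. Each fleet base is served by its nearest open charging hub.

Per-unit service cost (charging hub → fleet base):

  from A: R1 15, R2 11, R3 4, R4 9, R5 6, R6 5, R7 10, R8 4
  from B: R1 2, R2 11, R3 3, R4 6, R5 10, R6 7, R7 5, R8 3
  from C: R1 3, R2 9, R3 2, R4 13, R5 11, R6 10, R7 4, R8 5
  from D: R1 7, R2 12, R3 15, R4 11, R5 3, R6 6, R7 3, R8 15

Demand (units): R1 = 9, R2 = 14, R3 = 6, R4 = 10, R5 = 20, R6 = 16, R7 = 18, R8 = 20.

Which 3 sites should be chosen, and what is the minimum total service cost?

With exactly 3 open, each fleet base uses its cheapest among the chosen.
{B, C, D}: R1→B 2·9=18, R2→C 9·14=126, R3→C 2·6=12, R4→B 6·10=60, R5→D 3·20=60, R6→D 6·16=96, R7→D 3·18=54, R8→B 3·20=60. Service cost 486.
{A, B, D}: service cost 504
{A, C, D}: service cost 529
Among all 4 size-3 choices, {B, C, D} is lowest.

Choose B, C and D; total service cost 486.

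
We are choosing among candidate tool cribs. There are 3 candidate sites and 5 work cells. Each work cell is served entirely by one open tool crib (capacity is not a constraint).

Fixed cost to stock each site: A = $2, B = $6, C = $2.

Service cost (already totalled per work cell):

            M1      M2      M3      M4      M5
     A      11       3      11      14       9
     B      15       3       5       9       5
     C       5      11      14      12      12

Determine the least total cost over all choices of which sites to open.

Minimum total cost: 35

For any fixed open set, each work cell goes to its cheapest open site; total = fixed + service.
{B, C}: M1→C 5, M2→B 3, M3→B 5, M4→B 9, M5→B 5. Service 27; fixed 8; total 35.
{A, B, C}: service 27 + fixed 10 = 37
{A, B}: service 33 + fixed 8 = 41
{A}: M1→A 11, M2→A 3, M3→A 11, M4→A 14, M5→A 9. Service 48; fixed 2; total 50.
No other subset beats 35.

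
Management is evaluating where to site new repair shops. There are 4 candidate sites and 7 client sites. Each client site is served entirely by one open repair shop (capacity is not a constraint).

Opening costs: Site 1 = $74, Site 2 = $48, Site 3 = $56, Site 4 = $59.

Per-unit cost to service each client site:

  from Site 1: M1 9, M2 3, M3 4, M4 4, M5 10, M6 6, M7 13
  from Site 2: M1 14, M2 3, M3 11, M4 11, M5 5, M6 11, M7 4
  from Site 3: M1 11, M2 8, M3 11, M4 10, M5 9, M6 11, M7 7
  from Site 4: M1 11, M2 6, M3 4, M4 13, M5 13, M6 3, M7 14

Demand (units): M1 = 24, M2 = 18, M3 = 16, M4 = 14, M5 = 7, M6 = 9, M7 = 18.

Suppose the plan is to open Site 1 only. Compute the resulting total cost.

Each client site is assigned to its cheapest site among the open ones.
{Site 1}: M1→Site 1 9·24=216, M2→Site 1 3·18=54, M3→Site 1 4·16=64, M4→Site 1 4·14=56, M5→Site 1 10·7=70, M6→Site 1 6·9=54, M7→Site 1 13·18=234. Service 748; fixed 74; total 822.

Total cost: 822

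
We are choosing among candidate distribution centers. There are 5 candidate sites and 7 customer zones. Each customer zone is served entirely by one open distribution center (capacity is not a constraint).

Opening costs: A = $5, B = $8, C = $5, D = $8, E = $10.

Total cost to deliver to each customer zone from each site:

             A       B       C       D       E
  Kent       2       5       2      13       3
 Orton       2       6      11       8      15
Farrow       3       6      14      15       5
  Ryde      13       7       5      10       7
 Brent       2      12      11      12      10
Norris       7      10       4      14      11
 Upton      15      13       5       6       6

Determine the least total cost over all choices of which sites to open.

For any fixed open set, each customer zone goes to its cheapest open site; total = fixed + service.
{A, C}: Kent→A 2, Orton→A 2, Farrow→A 3, Ryde→C 5, Brent→A 2, Norris→C 4, Upton→C 5. Service 23; fixed 10; total 33.
{A, B, C}: Kent→A 2, Orton→A 2, Farrow→A 3, Ryde→C 5, Brent→A 2, Norris→C 4, Upton→C 5. Service 23; fixed 18; total 41.
{A, C, D}: service 23 + fixed 18 = 41
{A, B, C, D, E}: service 23 + fixed 36 = 59
No other subset beats 33.

Minimum total cost: 33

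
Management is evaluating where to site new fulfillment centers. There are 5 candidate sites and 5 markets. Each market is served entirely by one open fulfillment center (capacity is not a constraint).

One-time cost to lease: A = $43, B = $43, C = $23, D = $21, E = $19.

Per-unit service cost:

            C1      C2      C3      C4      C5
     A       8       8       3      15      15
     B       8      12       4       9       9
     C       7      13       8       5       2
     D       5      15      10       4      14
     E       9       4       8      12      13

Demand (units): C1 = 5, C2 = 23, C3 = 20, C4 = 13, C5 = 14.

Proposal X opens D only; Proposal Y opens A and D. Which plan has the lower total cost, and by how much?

Proposal X: {D}: C1→D 5·5=25, C2→D 15·23=345, C3→D 10·20=200, C4→D 4·13=52, C5→D 14·14=196. Service 818; fixed 21; total 839.
Proposal Y: {A, D}: C1→D 5·5=25, C2→A 8·23=184, C3→A 3·20=60, C4→D 4·13=52, C5→D 14·14=196. Service 517; fixed 64; total 581.
Difference: |839 − 581| = 258.

Proposal Y is cheaper by 258.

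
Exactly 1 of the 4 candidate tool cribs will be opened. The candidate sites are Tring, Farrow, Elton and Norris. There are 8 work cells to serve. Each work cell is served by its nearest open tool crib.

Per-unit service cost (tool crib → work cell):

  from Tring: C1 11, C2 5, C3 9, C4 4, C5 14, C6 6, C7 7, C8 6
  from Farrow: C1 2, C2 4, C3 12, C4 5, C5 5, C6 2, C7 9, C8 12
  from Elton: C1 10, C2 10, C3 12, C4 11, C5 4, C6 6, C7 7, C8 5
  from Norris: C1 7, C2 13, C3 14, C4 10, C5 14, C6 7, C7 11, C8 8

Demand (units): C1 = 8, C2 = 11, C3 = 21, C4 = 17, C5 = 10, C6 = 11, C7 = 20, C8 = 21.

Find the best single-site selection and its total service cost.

Choose Tring only; total service cost 872.

With exactly 1 open, each work cell uses its cheapest among the chosen.
{Tring}: C1→Tring 11·8=88, C2→Tring 5·11=55, C3→Tring 9·21=189, C4→Tring 4·17=68, C5→Tring 14·10=140, C6→Tring 6·11=66, C7→Tring 7·20=140, C8→Tring 6·21=126. Service cost 872.
{Farrow}: service cost 901
{Elton}: service cost 980
Among all 4 size-1 choices, {Tring} is lowest.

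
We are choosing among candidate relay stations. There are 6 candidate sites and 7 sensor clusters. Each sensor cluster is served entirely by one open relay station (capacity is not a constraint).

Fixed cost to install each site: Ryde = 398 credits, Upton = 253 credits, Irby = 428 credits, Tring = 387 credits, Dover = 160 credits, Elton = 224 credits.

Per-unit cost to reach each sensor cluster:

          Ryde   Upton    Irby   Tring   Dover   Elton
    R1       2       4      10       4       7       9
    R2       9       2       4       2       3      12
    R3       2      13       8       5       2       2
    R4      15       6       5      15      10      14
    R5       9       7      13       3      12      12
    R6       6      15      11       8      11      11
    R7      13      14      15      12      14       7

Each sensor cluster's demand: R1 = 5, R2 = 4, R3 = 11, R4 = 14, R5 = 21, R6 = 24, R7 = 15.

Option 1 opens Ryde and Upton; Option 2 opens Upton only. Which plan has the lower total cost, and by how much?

Option 1: {Ryde, Upton}: R1→Ryde 2·5=10, R2→Upton 2·4=8, R3→Ryde 2·11=22, R4→Upton 6·14=84, R5→Upton 7·21=147, R6→Ryde 6·24=144, R7→Ryde 13·15=195. Service 610; fixed 651; total 1261.
Option 2: {Upton}: R1→Upton 4·5=20, R2→Upton 2·4=8, R3→Upton 13·11=143, R4→Upton 6·14=84, R5→Upton 7·21=147, R6→Upton 15·24=360, R7→Upton 14·15=210. Service 972; fixed 253; total 1225.
Difference: |1261 − 1225| = 36.

Option 2 is cheaper by 36.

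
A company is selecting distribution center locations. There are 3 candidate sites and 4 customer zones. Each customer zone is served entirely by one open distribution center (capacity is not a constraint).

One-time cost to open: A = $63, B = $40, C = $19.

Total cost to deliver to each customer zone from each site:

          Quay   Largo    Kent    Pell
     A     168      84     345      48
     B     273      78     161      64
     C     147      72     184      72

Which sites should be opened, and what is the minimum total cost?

For any fixed open set, each customer zone goes to its cheapest open site; total = fixed + service.
{C}: Quay→C 147, Largo→C 72, Kent→C 184, Pell→C 72. Service 475; fixed 19; total 494.
{B, C}: service 444 + fixed 59 = 503
{A, C}: Quay→C 147, Largo→C 72, Kent→C 184, Pell→A 48. Service 451; fixed 82; total 533.
{A, B, C}: service 428 + fixed 122 = 550
No other subset beats 494.

Open C only; minimum total cost 494.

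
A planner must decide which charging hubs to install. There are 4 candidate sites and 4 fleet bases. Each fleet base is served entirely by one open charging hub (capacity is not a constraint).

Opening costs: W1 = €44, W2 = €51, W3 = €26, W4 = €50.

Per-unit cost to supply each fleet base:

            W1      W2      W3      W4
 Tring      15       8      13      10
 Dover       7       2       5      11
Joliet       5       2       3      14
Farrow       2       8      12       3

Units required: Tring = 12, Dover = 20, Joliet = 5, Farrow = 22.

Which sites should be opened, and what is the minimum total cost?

For any fixed open set, each fleet base goes to its cheapest open site; total = fixed + service.
{W1, W2}: Tring→W2 8·12=96, Dover→W2 2·20=40, Joliet→W2 2·5=10, Farrow→W1 2·22=44. Service 190; fixed 95; total 285.
{W1, W2, W3}: service 190 + fixed 121 = 311
{W2, W4}: service 212 + fixed 101 = 313
{W1, W2, W3, W4}: Tring→W2 8·12=96, Dover→W2 2·20=40, Joliet→W2 2·5=10, Farrow→W1 2·22=44. Service 190; fixed 171; total 361.
No other subset beats 285.

Open W1 and W2; minimum total cost 285.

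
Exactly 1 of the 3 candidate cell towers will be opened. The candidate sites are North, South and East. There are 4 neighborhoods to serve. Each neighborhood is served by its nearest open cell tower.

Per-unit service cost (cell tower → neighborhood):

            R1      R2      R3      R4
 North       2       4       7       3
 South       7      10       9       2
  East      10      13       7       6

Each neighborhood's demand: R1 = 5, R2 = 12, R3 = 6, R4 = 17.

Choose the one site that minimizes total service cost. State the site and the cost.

With exactly 1 open, each neighborhood uses its cheapest among the chosen.
{North}: R1→North 2·5=10, R2→North 4·12=48, R3→North 7·6=42, R4→North 3·17=51. Service cost 151.
{South}: service cost 243
{East}: service cost 350
Among all 3 size-1 choices, {North} is lowest.

Choose North only; total service cost 151.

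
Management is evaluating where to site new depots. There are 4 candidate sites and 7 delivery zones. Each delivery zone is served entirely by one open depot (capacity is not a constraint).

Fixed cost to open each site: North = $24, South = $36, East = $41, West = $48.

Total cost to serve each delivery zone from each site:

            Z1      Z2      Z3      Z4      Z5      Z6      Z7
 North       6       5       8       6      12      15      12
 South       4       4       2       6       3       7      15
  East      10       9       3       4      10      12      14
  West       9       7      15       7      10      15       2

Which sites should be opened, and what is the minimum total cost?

Open South only; minimum total cost 77.

For any fixed open set, each delivery zone goes to its cheapest open site; total = fixed + service.
{South}: Z1→South 4, Z2→South 4, Z3→South 2, Z4→South 6, Z5→South 3, Z6→South 7, Z7→South 15. Service 41; fixed 36; total 77.
{North}: service 64 + fixed 24 = 88
{North, South}: service 38 + fixed 60 = 98
{North, South, East, West}: service 26 + fixed 149 = 175
No other subset beats 77.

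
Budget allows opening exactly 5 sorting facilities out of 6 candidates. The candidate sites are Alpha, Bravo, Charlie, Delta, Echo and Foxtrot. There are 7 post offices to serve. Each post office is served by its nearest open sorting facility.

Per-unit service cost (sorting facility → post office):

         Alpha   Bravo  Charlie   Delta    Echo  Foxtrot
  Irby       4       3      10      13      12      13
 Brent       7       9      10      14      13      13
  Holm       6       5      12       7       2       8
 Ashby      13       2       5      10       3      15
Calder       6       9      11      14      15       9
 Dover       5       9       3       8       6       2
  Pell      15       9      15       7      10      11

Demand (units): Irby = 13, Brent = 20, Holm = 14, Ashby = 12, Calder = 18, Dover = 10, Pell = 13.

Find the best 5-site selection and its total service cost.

With exactly 5 open, each post office uses its cheapest among the chosen.
{Alpha, Bravo, Delta, Echo, Foxtrot}: Irby→Bravo 3·13=39, Brent→Alpha 7·20=140, Holm→Echo 2·14=28, Ashby→Bravo 2·12=24, Calder→Alpha 6·18=108, Dover→Foxtrot 2·10=20, Pell→Delta 7·13=91. Service cost 450.
{Alpha, Bravo, Charlie, Delta, Echo}: service cost 460
{Alpha, Charlie, Delta, Echo, Foxtrot}: service cost 475
Among all 6 size-5 choices, {Alpha, Bravo, Delta, Echo, Foxtrot} is lowest.

Choose Alpha, Bravo, Delta, Echo and Foxtrot; total service cost 450.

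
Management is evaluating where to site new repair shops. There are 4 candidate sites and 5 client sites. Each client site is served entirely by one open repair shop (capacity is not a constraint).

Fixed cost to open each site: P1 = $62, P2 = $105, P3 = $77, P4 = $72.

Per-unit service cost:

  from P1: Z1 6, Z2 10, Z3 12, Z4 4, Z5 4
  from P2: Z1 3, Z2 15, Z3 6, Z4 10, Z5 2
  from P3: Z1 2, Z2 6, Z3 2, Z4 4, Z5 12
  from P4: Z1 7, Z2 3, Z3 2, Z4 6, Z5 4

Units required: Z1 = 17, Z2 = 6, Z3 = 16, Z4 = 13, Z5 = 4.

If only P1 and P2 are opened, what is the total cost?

Each client site is assigned to its cheapest site among the open ones.
{P1, P2}: Z1→P2 3·17=51, Z2→P1 10·6=60, Z3→P2 6·16=96, Z4→P1 4·13=52, Z5→P2 2·4=8. Service 267; fixed 167; total 434.

Total cost: 434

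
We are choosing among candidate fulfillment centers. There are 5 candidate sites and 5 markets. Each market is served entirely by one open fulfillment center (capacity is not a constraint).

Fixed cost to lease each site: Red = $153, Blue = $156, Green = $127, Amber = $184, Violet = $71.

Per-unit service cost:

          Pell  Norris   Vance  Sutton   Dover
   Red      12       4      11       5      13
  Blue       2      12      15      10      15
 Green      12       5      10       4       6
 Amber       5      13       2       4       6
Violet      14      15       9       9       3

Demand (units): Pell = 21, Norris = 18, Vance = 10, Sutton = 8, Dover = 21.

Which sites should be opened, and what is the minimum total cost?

For any fixed open set, each market goes to its cheapest open site; total = fixed + service.
{Blue, Green, Violet}: Pell→Blue 2·21=42, Norris→Green 5·18=90, Vance→Violet 9·10=90, Sutton→Green 4·8=32, Dover→Violet 3·21=63. Service 317; fixed 354; total 671.
{Blue, Green}: service 390 + fixed 283 = 673
{Green, Amber}: Pell→Amber 5·21=105, Norris→Green 5·18=90, Vance→Amber 2·10=20, Sutton→Green 4·8=32, Dover→Green 6·21=126. Service 373; fixed 311; total 684.
{Red, Blue, Green, Amber, Violet}: service 229 + fixed 691 = 920
No other subset beats 671.

Open Blue, Green and Violet; minimum total cost 671.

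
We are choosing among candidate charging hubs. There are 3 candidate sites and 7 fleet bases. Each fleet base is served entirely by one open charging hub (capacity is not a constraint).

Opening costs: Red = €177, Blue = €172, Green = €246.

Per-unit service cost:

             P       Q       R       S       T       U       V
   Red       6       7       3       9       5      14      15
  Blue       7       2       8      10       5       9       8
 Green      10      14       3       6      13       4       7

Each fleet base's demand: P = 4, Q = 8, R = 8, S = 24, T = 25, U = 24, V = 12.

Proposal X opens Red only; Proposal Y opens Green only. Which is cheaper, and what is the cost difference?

Proposal Y is cheaper by 67.

Proposal X: {Red}: P→Red 6·4=24, Q→Red 7·8=56, R→Red 3·8=24, S→Red 9·24=216, T→Red 5·25=125, U→Red 14·24=336, V→Red 15·12=180. Service 961; fixed 177; total 1138.
Proposal Y: {Green}: P→Green 10·4=40, Q→Green 14·8=112, R→Green 3·8=24, S→Green 6·24=144, T→Green 13·25=325, U→Green 4·24=96, V→Green 7·12=84. Service 825; fixed 246; total 1071.
Difference: |1138 − 1071| = 67.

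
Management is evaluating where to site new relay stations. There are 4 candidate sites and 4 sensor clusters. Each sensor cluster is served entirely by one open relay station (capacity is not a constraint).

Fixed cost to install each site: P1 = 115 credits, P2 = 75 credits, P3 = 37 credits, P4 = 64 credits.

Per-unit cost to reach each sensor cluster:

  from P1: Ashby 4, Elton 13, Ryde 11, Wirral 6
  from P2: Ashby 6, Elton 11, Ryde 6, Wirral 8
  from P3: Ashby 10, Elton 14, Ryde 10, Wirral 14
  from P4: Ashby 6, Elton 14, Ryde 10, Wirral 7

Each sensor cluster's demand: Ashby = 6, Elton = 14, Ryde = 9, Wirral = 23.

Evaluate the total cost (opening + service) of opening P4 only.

Total cost: 547

Each sensor cluster is assigned to its cheapest site among the open ones.
{P4}: Ashby→P4 6·6=36, Elton→P4 14·14=196, Ryde→P4 10·9=90, Wirral→P4 7·23=161. Service 483; fixed 64; total 547.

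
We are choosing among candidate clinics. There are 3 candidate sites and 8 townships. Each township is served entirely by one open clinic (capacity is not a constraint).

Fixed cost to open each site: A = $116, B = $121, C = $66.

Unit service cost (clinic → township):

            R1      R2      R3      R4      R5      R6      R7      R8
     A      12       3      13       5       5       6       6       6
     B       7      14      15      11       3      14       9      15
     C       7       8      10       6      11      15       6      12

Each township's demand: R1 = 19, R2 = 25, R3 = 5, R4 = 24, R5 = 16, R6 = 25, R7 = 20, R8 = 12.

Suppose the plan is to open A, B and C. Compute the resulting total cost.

Total cost: 1071

Each township is assigned to its cheapest site among the open ones.
{A, B, C}: R1→B 7·19=133, R2→A 3·25=75, R3→C 10·5=50, R4→A 5·24=120, R5→B 3·16=48, R6→A 6·25=150, R7→A 6·20=120, R8→A 6·12=72. Service 768; fixed 303; total 1071.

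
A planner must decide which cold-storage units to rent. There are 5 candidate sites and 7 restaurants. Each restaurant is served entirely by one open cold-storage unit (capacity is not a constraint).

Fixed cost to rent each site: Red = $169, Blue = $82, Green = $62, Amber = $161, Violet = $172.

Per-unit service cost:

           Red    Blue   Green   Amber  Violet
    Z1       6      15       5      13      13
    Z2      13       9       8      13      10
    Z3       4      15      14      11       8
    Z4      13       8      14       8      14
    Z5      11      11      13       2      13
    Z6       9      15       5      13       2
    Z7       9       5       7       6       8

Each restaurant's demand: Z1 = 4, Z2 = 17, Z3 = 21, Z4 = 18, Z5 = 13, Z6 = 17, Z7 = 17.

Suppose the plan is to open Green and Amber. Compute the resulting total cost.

Total cost: 967

Each restaurant is assigned to its cheapest site among the open ones.
{Green, Amber}: Z1→Green 5·4=20, Z2→Green 8·17=136, Z3→Amber 11·21=231, Z4→Amber 8·18=144, Z5→Amber 2·13=26, Z6→Green 5·17=85, Z7→Amber 6·17=102. Service 744; fixed 223; total 967.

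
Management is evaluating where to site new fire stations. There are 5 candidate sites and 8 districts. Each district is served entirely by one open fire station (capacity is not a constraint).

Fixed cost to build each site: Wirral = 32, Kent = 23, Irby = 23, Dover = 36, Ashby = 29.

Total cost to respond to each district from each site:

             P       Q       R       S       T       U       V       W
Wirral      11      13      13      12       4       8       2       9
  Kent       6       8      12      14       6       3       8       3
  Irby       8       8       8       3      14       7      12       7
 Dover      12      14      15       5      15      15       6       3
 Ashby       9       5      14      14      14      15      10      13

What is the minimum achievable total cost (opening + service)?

Minimum total cost: 83

For any fixed open set, each district goes to its cheapest open site; total = fixed + service.
{Kent}: P→Kent 6, Q→Kent 8, R→Kent 12, S→Kent 14, T→Kent 6, U→Kent 3, V→Kent 8, W→Kent 3. Service 60; fixed 23; total 83.
{Irby}: P→Irby 8, Q→Irby 8, R→Irby 8, S→Irby 3, T→Irby 14, U→Irby 7, V→Irby 12, W→Irby 7. Service 67; fixed 23; total 90.
{Kent, Irby}: service 45 + fixed 46 = 91
{Wirral, Kent, Irby, Dover, Ashby}: service 34 + fixed 143 = 177
No other subset beats 83.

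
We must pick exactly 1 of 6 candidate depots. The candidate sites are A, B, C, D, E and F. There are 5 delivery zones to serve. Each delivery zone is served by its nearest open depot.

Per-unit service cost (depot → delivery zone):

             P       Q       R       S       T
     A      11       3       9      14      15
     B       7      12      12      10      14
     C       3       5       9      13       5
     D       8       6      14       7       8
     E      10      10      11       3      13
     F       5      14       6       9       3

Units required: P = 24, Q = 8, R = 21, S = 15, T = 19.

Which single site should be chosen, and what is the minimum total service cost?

With exactly 1 open, each delivery zone uses its cheapest among the chosen.
{F}: P→F 5·24=120, Q→F 14·8=112, R→F 6·21=126, S→F 9·15=135, T→F 3·19=57. Service cost 550.
{C}: service cost 591
{D}: service cost 791
Among all 6 size-1 choices, {F} is lowest.

Choose F only; total service cost 550.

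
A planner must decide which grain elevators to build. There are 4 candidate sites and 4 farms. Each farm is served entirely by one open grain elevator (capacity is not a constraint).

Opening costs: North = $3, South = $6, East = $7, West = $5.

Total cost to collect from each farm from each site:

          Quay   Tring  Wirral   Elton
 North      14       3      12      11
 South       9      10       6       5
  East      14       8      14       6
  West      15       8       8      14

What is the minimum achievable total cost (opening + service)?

Minimum total cost: 32

For any fixed open set, each farm goes to its cheapest open site; total = fixed + service.
{North, South}: Quay→South 9, Tring→North 3, Wirral→South 6, Elton→South 5. Service 23; fixed 9; total 32.
{South}: Quay→South 9, Tring→South 10, Wirral→South 6, Elton→South 5. Service 30; fixed 6; total 36.
{North, South, West}: Quay→South 9, Tring→North 3, Wirral→South 6, Elton→South 5. Service 23; fixed 14; total 37.
{North, South, East, West}: service 23 + fixed 21 = 44
No other subset beats 32.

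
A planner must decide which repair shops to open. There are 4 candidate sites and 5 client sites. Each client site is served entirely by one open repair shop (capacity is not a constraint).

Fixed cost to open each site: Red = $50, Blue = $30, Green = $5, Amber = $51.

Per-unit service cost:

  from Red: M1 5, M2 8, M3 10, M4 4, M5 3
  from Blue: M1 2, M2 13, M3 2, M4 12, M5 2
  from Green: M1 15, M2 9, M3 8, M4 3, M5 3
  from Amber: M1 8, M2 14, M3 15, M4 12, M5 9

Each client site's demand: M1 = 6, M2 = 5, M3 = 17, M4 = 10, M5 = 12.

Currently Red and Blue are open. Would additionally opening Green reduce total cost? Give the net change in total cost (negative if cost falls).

Current service cost with {Red, Blue}: 150.
Adding Green: each client site re-picks its cheapest; new service cost 140, saving 10.
Extra fixed cost: 5. Net change = 5 − 10 = -5.
(Totals: 230 → 225.)

Yes — net change −5 (cost falls by 5).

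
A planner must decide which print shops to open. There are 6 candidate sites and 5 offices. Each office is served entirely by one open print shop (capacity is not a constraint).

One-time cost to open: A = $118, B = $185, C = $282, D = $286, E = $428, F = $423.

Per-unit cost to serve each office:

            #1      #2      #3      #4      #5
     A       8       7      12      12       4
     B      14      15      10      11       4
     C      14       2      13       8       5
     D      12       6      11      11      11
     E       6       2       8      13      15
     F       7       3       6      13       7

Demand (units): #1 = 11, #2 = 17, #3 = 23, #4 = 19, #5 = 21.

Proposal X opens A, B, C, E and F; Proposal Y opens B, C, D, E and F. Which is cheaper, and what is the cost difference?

Proposal X: {A, B, C, E, F}: #1→E 6·11=66, #2→C 2·17=34, #3→F 6·23=138, #4→C 8·19=152, #5→A 4·21=84. Service 474; fixed 1436; total 1910.
Proposal Y: {B, C, D, E, F}: #1→E 6·11=66, #2→C 2·17=34, #3→F 6·23=138, #4→C 8·19=152, #5→B 4·21=84. Service 474; fixed 1604; total 2078.
Difference: |1910 − 2078| = 168.

Proposal X is cheaper by 168.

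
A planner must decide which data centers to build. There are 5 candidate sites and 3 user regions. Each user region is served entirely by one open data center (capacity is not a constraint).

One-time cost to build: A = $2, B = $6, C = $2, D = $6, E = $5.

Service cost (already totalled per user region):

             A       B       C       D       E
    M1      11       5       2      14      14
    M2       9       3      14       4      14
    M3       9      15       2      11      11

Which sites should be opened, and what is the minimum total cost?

Open B and C; minimum total cost 15.

For any fixed open set, each user region goes to its cheapest open site; total = fixed + service.
{B, C}: M1→C 2, M2→B 3, M3→C 2. Service 7; fixed 8; total 15.
{C, D}: M1→C 2, M2→D 4, M3→C 2. Service 8; fixed 8; total 16.
{A, B, C}: service 7 + fixed 10 = 17
{A, B, C, D, E}: service 7 + fixed 21 = 28
No other subset beats 15.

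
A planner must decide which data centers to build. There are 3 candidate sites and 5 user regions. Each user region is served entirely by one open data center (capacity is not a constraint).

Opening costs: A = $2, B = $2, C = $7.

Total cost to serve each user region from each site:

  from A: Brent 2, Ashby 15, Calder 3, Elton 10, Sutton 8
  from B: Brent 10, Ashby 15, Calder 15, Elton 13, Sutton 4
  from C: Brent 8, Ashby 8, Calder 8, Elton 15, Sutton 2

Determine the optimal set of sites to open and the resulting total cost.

Open A and C; minimum total cost 34.

For any fixed open set, each user region goes to its cheapest open site; total = fixed + service.
{A, C}: Brent→A 2, Ashby→C 8, Calder→A 3, Elton→A 10, Sutton→C 2. Service 25; fixed 9; total 34.
{A, B, C}: Brent→A 2, Ashby→C 8, Calder→A 3, Elton→A 10, Sutton→C 2. Service 25; fixed 11; total 36.
{A, B}: Brent→A 2, Ashby→A 15, Calder→A 3, Elton→A 10, Sutton→B 4. Service 34; fixed 4; total 38.
{A}: service 38 + fixed 2 = 40
No other subset beats 34.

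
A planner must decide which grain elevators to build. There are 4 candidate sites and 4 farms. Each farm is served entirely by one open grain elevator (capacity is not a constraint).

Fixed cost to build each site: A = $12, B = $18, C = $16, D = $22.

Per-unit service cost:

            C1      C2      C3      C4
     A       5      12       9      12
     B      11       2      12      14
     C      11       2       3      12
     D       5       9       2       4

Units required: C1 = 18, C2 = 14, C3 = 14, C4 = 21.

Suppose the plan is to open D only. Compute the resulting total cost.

Total cost: 350

Each farm is assigned to its cheapest site among the open ones.
{D}: C1→D 5·18=90, C2→D 9·14=126, C3→D 2·14=28, C4→D 4·21=84. Service 328; fixed 22; total 350.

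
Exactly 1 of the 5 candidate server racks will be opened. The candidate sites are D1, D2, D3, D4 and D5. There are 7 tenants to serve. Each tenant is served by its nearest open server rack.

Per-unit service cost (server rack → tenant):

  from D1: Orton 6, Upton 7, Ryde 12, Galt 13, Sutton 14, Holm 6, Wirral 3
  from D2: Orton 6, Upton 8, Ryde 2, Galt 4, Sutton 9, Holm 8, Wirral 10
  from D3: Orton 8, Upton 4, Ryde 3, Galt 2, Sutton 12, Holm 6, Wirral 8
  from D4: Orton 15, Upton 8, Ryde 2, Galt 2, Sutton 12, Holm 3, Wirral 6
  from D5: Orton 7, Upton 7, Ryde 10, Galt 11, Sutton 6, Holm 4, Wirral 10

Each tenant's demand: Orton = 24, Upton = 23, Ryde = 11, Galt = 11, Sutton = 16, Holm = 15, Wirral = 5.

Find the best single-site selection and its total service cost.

With exactly 1 open, each tenant uses its cheapest among the chosen.
{D3}: Orton→D3 8·24=192, Upton→D3 4·23=92, Ryde→D3 3·11=33, Galt→D3 2·11=22, Sutton→D3 12·16=192, Holm→D3 6·15=90, Wirral→D3 8·5=40. Service cost 661.
{D2}: service cost 708
{D5}: service cost 766
Among all 5 size-1 choices, {D3} is lowest.

Choose D3 only; total service cost 661.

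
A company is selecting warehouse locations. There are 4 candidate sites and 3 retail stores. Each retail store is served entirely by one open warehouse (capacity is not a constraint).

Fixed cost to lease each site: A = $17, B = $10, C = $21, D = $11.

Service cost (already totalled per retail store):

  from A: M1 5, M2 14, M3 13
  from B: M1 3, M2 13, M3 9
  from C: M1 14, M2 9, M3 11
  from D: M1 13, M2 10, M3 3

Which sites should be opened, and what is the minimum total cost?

For any fixed open set, each retail store goes to its cheapest open site; total = fixed + service.
{B}: M1→B 3, M2→B 13, M3→B 9. Service 25; fixed 10; total 35.
{B, D}: M1→B 3, M2→D 10, M3→D 3. Service 16; fixed 21; total 37.
{D}: service 26 + fixed 11 = 37
{A, B, C, D}: service 15 + fixed 59 = 74
(All 15 nonempty subsets were checked; B only is lowest.)

Open B only; minimum total cost 35.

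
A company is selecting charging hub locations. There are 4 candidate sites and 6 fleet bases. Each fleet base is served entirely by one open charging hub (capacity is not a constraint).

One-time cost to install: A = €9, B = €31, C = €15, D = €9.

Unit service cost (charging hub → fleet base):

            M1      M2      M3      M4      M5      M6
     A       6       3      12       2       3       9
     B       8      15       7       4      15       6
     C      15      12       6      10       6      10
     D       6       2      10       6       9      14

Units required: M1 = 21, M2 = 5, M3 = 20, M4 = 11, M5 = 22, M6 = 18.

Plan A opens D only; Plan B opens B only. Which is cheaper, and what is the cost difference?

Plan A is cheaper by 35.

Plan A: {D}: M1→D 6·21=126, M2→D 2·5=10, M3→D 10·20=200, M4→D 6·11=66, M5→D 9·22=198, M6→D 14·18=252. Service 852; fixed 9; total 861.
Plan B: {B}: M1→B 8·21=168, M2→B 15·5=75, M3→B 7·20=140, M4→B 4·11=44, M5→B 15·22=330, M6→B 6·18=108. Service 865; fixed 31; total 896.
Difference: |861 − 896| = 35.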